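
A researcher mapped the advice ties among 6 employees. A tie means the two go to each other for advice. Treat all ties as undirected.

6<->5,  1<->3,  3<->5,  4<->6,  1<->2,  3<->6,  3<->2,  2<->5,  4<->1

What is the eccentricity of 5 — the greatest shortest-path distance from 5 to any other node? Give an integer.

Distances from 5: 1:2, 2:1, 3:1, 4:2, 6:1.
The largest is 2 (to 4 and 1), so the eccentricity of 5 is 2.

2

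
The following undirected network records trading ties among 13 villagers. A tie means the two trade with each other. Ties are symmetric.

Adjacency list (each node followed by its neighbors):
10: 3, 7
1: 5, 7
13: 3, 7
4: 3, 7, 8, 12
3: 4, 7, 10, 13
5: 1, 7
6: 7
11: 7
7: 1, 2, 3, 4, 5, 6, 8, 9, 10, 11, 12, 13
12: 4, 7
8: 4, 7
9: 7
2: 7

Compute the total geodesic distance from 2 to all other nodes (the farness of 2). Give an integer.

23

Distances from 2: 1:2, 3:2, 4:2, 5:2, 6:2, 7:1, 8:2, 9:2, 10:2, 11:2, 12:2, 13:2.
Sum = 2 + 2 + 2 + 2 + 2 + 1 + 2 + 2 + 2 + 2 + 2 + 2 = 23.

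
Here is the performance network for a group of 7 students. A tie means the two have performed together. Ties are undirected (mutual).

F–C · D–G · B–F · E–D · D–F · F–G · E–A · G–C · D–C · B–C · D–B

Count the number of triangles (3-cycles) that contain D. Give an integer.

D's neighbors: B, C, E, F, and G.
Neighbor pairs that are themselves tied: D–B–C; D–B–F; D–C–F; D–C–G; D–F–G. Each forms one triangle with D, for 5 in total.

5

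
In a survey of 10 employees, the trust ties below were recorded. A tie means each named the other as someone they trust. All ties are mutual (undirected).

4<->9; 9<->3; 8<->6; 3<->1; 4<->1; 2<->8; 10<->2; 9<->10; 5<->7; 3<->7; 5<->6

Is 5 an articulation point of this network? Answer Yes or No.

Even without 5, every remaining node can still reach every other (the residual graph is connected), so 5 is not a cut vertex.

No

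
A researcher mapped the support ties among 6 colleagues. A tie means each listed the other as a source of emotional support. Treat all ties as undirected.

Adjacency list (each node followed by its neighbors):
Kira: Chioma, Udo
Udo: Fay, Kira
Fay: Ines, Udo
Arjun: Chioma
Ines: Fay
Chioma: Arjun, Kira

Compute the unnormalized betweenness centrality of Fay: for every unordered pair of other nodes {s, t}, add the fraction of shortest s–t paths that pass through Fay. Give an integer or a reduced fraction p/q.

Pairs whose geodesics pass through Fay — Chioma–Ines: 1; Arjun–Ines: 1; Ines–Kira: 1; Ines–Udo: 1.
All other pairs contribute 0.
Summing the contributions gives betweenness(Fay) = 4.

4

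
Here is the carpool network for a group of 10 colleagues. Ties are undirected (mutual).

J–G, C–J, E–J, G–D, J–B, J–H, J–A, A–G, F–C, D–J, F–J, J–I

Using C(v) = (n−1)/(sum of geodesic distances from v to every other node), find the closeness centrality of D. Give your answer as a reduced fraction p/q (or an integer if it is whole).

Distances from D: A:2, B:2, C:2, E:2, F:2, G:1, H:2, I:2, J:1. Sum = 16.
n = 10, so closeness = 9/16.

9/16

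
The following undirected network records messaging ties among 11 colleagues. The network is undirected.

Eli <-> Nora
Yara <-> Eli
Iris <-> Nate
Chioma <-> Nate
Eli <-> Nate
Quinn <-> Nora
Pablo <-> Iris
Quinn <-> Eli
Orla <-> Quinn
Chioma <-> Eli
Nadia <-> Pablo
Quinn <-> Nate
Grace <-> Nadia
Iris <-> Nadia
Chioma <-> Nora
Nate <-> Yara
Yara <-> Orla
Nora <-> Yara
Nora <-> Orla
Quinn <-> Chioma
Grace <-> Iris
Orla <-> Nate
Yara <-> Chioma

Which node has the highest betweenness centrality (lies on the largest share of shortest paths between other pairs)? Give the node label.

Unnormalized betweenness of each node: Chioma:6/5, Eli:6/5, Grace:0, Iris:43/2, Nadia:1/2, Nate:247/10, Nora:7/10, Orla:6/5, Pablo:0, Quinn:3/2, Yara:3/2.
Nate has the largest value, 247/10, making it the main broker — the node through which the most shortest paths run.

Nate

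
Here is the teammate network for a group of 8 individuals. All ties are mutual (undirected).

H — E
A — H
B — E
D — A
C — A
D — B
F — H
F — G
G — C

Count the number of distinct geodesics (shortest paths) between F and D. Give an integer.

1

The shortest distance is 3, and the only length-3 path is F–H–A–D. So there is exactly 1 shortest path.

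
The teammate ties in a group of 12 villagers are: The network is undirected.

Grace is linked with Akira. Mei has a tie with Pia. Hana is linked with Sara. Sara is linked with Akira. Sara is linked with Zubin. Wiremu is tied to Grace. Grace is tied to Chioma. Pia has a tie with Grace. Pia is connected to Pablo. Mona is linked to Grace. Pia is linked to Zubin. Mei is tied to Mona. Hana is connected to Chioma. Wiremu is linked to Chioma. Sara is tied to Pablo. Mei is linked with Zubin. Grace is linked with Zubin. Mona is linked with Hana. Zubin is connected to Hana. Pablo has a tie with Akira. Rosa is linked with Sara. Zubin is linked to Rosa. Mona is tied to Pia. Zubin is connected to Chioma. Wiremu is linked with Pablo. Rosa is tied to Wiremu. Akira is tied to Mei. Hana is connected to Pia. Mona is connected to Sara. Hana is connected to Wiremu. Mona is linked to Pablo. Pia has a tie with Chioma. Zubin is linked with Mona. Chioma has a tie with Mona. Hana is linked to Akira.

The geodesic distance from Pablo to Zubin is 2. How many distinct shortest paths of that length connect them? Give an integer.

3

The shortest distance is 2. The length-2 paths are: Pablo–Sara–Zubin; Pablo–Mona–Zubin; Pablo–Pia–Zubin.
That gives 3 distinct shortest paths.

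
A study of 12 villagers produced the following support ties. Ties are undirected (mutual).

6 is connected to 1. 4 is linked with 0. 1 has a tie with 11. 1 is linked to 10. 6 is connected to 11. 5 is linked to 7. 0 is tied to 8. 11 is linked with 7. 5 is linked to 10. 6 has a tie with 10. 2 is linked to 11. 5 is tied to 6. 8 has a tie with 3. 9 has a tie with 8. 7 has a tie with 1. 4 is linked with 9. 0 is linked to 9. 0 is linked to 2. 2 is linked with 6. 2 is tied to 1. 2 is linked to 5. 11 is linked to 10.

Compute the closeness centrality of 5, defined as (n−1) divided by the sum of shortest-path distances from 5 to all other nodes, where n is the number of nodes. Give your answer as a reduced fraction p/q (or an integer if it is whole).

Distances from 5: 0:2, 1:2, 2:1, 3:4, 4:3, 6:1, 7:1, 8:3, 9:3, 10:1, 11:2. Sum = 23.
n = 12, so closeness = 11/23.

11/23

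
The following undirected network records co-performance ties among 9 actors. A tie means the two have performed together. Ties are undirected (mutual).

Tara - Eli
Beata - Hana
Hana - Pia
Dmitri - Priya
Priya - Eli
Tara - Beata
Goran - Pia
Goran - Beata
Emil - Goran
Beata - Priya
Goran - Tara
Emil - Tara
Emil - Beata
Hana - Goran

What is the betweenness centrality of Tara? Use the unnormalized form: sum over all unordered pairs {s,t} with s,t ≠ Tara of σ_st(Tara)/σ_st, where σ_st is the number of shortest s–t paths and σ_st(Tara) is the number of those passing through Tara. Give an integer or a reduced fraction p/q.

Pairs whose geodesics pass through Tara — Eli–Hana: 2/3; Eli–Emil: 1; Eli–Pia: 1; Eli–Goran: 1; Eli–Beata: 1/2.
All other pairs contribute 0.
Summing the contributions gives betweenness(Tara) = 25/6.

25/6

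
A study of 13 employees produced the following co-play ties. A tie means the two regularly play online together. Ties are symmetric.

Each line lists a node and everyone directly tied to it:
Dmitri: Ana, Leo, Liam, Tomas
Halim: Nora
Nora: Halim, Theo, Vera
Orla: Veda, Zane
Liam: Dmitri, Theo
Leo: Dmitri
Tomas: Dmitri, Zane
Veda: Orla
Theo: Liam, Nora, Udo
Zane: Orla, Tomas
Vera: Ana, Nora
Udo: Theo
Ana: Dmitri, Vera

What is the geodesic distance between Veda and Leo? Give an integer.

5

One shortest route is Veda – Orla – Zane – Tomas – Dmitri – Leo, which uses 5 edges, and at distance 4 from Veda we only reach {Dmitri}, which does not include Leo. So d(Veda,Leo) = 5.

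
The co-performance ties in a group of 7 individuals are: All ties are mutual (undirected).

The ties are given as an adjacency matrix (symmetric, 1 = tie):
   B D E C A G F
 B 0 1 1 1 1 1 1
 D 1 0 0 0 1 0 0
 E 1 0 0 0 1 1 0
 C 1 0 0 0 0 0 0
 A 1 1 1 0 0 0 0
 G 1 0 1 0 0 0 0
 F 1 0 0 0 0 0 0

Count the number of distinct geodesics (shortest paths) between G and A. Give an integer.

2

The shortest distance is 2. The length-2 paths are: G–B–A; G–E–A.
That gives 2 distinct shortest paths.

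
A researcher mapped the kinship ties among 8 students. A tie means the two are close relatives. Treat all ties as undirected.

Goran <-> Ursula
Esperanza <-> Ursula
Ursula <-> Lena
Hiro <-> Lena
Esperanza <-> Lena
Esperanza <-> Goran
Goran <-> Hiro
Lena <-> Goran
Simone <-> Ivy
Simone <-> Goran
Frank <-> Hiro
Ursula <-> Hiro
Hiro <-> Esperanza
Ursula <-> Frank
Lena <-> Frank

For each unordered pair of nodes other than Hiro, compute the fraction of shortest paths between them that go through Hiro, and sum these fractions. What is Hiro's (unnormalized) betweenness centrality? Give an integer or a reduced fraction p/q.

4/3

Pairs whose geodesics pass through Hiro — Simone–Frank: 1/3; Ivy–Frank: 1/3; Esperanza–Frank: 1/3; Frank–Goran: 1/3.
All other pairs contribute 0.
Summing the contributions gives betweenness(Hiro) = 4/3.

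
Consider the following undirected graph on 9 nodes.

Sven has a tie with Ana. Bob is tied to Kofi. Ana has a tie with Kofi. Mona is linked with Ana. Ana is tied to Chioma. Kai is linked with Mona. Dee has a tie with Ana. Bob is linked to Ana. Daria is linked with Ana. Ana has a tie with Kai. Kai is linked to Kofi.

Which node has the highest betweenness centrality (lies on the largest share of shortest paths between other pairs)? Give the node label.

Unnormalized betweenness of each node: Ana:24, Bob:0, Chioma:0, Daria:0, Dee:0, Kai:1/2, Kofi:1/2, Mona:0, Sven:0.
Ana has the largest value, 24, making it the main broker — the node through which the most shortest paths run.

Ana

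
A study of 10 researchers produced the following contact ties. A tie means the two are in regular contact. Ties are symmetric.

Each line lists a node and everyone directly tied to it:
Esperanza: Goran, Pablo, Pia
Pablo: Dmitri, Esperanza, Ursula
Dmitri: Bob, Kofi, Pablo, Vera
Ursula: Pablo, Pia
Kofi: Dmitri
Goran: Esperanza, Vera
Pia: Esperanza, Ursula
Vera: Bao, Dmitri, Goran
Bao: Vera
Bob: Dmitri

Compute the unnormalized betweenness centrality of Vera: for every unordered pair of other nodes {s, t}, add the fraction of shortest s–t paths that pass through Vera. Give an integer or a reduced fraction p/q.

11

Pairs whose geodesics pass through Vera — Bob–Bao: 1; Bob–Goran: 1; Bao–Pablo: 1; Bao–Goran: 1; Bao–Kofi: 1; Bao–Ursula: 1; Bao–Pia: 1; Bao–Dmitri: 1; Bao–Esperanza: 1; Goran–Kofi: 1; Goran–Dmitri: 1.
All other pairs contribute 0.
Summing the contributions gives betweenness(Vera) = 11.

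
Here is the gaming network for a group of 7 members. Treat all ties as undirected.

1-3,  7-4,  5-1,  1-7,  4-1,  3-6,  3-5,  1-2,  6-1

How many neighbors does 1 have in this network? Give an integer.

6

1 is directly tied to 2, 3, 4, 5, 6, and 7. That is 6 neighbors, so the degree of 1 is 6.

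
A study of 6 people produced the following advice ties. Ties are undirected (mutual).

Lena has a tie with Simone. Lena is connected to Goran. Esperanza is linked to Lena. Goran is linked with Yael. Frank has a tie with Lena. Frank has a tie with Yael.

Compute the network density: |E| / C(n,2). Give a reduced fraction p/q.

2/5

There are 6 edges and 6 nodes, so the maximum possible is C(6,2) = 15.
Density = 6/15 = 2/5.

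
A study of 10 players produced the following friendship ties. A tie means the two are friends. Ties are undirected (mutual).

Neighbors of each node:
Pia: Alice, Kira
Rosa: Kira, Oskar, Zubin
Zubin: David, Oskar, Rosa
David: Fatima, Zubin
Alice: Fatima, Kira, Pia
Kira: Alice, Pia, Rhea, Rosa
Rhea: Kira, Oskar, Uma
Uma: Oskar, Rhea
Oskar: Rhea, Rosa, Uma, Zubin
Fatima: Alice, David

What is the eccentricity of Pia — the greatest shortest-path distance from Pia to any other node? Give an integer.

Distances from Pia: Alice:1, David:3, Fatima:2, Kira:1, Oskar:3, Rhea:2, Rosa:2, Uma:3, Zubin:3.
The largest is 3 (to David, Oskar, Uma, and Zubin), so the eccentricity of Pia is 3.

3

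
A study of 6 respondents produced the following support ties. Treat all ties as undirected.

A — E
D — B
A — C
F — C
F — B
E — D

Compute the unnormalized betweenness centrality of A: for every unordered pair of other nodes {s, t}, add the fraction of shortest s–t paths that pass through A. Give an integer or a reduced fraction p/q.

2

Pairs whose geodesics pass through A — D–C: 1/2; F–E: 1/2; C–E: 1.
All other pairs contribute 0.
Summing the contributions gives betweenness(A) = 2.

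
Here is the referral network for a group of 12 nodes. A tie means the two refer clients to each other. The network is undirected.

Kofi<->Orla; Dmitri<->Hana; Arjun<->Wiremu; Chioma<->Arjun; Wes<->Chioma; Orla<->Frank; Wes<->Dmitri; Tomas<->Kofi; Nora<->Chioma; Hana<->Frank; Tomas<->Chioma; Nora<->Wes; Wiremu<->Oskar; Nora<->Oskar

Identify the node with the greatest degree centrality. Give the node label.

Degrees — Arjun:2, Chioma:4, Dmitri:2, Frank:2, Hana:2, Kofi:2, Nora:3, Orla:2, Oskar:2, Tomas:2, Wes:3, Wiremu:2.
The maximum is 4, attained only by Chioma.

Chioma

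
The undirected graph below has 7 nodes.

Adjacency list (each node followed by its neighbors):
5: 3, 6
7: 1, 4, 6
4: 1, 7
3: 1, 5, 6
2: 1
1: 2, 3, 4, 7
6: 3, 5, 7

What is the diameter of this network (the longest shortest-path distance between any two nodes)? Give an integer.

3

Eccentricity of each node (its greatest distance to any other): 1:2, 2:3, 3:2, 4:3, 5:3, 6:3, 7:2.
The maximum eccentricity is 3, realized for instance by the pair 5–2 via 5 – 3 – 1 – 2. So the diameter is 3.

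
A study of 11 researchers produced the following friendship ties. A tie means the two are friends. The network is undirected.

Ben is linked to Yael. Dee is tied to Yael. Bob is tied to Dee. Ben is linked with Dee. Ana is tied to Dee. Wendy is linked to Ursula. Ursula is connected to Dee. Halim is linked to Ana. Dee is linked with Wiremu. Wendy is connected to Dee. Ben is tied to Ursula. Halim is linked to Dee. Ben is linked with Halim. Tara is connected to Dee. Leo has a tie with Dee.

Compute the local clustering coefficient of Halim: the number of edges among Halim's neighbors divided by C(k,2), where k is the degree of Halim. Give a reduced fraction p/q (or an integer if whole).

Halim's neighbors: Ana, Ben, and Dee (k = 3).
Possible neighbor pairs: C(3,2) = 3. Edges among them: Ana–Dee, Ben–Dee → e = 2.
Clustering(Halim) = 2/3.

2/3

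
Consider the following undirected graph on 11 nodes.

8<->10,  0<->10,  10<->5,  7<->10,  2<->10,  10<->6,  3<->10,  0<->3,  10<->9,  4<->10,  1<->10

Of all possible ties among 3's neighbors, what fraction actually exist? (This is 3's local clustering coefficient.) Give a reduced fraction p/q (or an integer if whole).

3's neighbors: 0 and 10 (k = 2).
Possible neighbor pairs: C(2,2) = 1. Edges among them: 0–10 → e = 1.
Clustering(3) = 1/1.

1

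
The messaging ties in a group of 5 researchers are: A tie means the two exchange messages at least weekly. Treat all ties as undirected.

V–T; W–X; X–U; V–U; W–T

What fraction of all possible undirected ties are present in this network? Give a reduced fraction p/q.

There are 5 edges and 5 nodes, so the maximum possible is C(5,2) = 10.
Density = 5/10 = 1/2.

1/2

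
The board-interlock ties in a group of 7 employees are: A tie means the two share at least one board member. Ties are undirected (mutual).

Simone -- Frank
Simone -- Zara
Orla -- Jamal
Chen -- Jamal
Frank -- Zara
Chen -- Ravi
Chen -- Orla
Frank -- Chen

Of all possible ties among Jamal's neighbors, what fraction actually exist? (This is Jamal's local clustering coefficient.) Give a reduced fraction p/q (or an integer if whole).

1

Jamal's neighbors: Chen and Orla (k = 2).
Possible neighbor pairs: C(2,2) = 1. Edges among them: Chen–Orla → e = 1.
Clustering(Jamal) = 1/1.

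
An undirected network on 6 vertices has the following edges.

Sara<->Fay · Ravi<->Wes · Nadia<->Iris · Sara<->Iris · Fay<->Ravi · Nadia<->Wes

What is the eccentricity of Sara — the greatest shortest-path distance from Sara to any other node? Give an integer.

3

Distances from Sara: Fay:1, Iris:1, Nadia:2, Ravi:2, Wes:3.
The largest is 3 (to Wes), so the eccentricity of Sara is 3.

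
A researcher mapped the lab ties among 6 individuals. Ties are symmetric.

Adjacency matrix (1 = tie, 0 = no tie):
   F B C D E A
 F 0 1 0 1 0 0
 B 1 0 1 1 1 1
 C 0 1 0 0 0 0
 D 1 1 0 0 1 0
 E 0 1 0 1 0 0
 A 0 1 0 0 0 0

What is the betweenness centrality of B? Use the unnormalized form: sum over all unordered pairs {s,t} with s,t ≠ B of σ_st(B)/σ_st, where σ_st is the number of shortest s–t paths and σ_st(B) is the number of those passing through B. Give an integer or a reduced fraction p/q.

15/2

Pairs whose geodesics pass through B — F–C: 1; F–E: 1/2; F–A: 1; C–D: 1; C–E: 1; C–A: 1; D–A: 1; E–A: 1.
All other pairs contribute 0.
Summing the contributions gives betweenness(B) = 15/2.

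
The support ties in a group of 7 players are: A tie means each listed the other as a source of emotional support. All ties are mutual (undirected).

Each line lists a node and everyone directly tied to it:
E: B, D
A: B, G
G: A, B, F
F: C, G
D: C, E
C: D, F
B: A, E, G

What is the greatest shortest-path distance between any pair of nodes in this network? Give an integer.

Eccentricity of each node (its greatest distance to any other): A:3, B:3, C:3, D:3, E:3, F:3, G:3.
The maximum eccentricity is 3, realized for instance by the pair B–C via B – G – F – C. So the diameter is 3.

3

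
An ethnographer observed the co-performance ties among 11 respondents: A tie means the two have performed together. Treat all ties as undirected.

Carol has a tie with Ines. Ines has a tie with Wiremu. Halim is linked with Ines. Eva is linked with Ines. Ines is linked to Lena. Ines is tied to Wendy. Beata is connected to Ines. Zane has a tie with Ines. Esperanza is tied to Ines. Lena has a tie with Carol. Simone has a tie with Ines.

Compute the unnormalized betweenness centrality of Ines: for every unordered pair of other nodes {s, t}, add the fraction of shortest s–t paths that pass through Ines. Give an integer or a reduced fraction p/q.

Pairs whose geodesics pass through Ines — Wendy–Carol: 1; Wendy–Eva: 1; Wendy–Simone: 1; Wendy–Esperanza: 1; Wendy–Lena: 1; Wendy–Halim: 1; Wendy–Beata: 1; Wendy–Wiremu: 1; Wendy–Zane: 1; Carol–Eva: 1; Carol–Simone: 1; Carol–Esperanza: 1; Carol–Halim: 1; Carol–Beata: 1 … (+30 more pairs).
All other pairs contribute 0.
Summing the contributions gives betweenness(Ines) = 44.

44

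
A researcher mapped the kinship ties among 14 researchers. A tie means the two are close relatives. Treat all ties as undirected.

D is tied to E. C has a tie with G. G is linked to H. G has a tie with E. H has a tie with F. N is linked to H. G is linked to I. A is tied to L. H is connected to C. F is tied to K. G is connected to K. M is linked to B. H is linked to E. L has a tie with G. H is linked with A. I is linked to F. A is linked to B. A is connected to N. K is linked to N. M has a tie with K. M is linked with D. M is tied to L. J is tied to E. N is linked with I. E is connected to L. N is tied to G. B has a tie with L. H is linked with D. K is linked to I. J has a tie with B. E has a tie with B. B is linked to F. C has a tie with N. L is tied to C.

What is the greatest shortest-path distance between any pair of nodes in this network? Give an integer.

Eccentricity of each node (its greatest distance to any other): A:2, B:2, C:3, D:3, E:2, F:2, G:2, H:2, I:3, J:3, K:3, L:2, M:2, N:3.
The maximum eccentricity is 3, realized for instance by the pair C–J via C – G – E – J. So the diameter is 3.

3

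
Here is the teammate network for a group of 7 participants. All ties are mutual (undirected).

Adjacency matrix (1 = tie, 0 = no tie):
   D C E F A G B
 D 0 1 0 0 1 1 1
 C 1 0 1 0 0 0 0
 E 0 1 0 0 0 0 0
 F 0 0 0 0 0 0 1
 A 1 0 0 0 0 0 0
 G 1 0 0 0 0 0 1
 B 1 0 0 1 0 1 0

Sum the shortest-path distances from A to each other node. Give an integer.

Distances from A: B:2, C:2, D:1, E:3, F:3, G:2.
Sum = 2 + 2 + 1 + 3 + 3 + 2 = 13.

13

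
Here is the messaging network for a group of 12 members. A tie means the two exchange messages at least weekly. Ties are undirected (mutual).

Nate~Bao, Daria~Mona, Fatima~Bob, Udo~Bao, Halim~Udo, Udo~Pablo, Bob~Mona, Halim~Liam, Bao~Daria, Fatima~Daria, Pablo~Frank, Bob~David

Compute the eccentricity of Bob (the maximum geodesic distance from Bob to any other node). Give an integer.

6

Distances from Bob: Bao:3, Daria:2, David:1, Fatima:1, Frank:6, Halim:5, Liam:6, Mona:1, Nate:4, Pablo:5, Udo:4.
The largest is 6 (to Frank and Liam), so the eccentricity of Bob is 6.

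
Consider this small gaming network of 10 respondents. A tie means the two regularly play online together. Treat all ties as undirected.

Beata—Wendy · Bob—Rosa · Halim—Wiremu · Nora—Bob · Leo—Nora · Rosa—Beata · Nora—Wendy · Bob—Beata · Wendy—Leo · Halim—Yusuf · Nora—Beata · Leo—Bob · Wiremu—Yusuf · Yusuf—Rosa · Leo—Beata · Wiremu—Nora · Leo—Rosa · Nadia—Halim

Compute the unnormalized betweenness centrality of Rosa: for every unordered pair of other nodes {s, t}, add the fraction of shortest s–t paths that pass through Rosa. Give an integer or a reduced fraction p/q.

20/3

Pairs whose geodesics pass through Rosa — Bob–Nadia: 1/2; Bob–Halim: 1/2; Bob–Yusuf: 1; Beata–Nadia: 1/2; Beata–Halim: 1/2; Beata–Yusuf: 1; Wendy–Yusuf: 2/3; Leo–Nadia: 1/2; Leo–Halim: 1/2; Leo–Yusuf: 1.
All other pairs contribute 0.
Summing the contributions gives betweenness(Rosa) = 20/3.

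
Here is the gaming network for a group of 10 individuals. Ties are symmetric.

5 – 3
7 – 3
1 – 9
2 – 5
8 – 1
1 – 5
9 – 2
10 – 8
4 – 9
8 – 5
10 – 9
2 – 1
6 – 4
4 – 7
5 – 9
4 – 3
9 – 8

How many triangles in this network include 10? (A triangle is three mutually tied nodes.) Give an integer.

10's neighbors: 8 and 9.
Neighbor pairs that are themselves tied: 10–8–9. Each forms one triangle with 10, for 1 in total.

1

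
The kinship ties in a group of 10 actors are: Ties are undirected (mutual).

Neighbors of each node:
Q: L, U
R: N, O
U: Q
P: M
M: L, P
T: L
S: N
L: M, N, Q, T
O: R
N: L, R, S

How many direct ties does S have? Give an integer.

1

S is directly tied to N. That is 1 neighbor, so the degree of S is 1.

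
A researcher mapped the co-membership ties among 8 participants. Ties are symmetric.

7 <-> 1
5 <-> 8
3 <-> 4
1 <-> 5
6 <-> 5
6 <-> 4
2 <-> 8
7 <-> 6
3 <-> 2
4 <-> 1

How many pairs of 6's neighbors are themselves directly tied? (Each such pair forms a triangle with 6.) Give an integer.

0

6's neighbors are 4, 5, and 7, but none of them are tied to each other, so no triangle contains 6.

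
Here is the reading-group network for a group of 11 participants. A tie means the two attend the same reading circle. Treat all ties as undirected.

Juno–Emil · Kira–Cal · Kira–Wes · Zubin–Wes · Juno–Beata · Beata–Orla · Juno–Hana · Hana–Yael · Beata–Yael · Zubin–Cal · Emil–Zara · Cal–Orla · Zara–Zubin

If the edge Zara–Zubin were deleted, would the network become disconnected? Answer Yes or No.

Even without that edge, Zara still reaches Zubin via Zara – Emil – Juno – Beata – Orla – Cal – Zubin, so the network stays connected. Not a bridge.

No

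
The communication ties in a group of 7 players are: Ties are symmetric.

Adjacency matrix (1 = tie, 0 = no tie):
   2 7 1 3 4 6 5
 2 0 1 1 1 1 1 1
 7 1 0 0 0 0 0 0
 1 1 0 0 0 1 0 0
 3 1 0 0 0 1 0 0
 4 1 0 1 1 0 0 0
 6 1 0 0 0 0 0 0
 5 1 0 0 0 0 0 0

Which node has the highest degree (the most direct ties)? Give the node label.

2

Degrees — 1:2, 2:6, 3:2, 4:3, 5:1, 6:1, 7:1.
The maximum is 6, attained only by 2.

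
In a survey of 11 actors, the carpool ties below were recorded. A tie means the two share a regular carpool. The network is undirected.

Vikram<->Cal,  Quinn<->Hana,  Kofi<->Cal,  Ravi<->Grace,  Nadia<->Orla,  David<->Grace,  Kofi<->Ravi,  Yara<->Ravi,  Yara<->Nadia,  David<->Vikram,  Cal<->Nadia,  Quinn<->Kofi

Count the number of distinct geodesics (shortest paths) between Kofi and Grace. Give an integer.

The shortest distance is 2, and the only length-2 path is Kofi–Ravi–Grace. So there is exactly 1 shortest path.

1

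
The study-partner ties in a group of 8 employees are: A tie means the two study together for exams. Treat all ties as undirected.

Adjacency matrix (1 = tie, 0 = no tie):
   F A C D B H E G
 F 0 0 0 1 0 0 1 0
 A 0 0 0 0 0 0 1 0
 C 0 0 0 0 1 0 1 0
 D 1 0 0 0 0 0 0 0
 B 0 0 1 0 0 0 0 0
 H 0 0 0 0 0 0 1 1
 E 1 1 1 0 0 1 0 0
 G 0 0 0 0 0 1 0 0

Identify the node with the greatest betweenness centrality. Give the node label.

E

Unnormalized betweenness of each node: A:0, B:0, C:6, D:0, E:18, F:6, G:0, H:6.
E has the largest value, 18, making it the main broker — the node through which the most shortest paths run.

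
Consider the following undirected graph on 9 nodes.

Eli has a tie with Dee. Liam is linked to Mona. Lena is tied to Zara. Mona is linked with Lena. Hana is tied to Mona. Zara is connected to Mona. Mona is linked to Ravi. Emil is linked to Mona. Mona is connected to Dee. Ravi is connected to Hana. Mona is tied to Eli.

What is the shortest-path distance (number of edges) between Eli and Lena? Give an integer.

One shortest route is Eli – Mona – Lena, which uses 2 edges, and Eli and Lena are not directly tied, so nothing shorter exists. So d(Eli,Lena) = 2.

2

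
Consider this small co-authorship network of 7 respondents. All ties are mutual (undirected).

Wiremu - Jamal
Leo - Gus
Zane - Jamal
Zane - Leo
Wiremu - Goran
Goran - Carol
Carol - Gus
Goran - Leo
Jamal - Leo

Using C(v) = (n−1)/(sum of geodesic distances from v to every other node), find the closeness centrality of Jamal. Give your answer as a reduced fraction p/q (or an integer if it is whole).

Distances from Jamal: Carol:3, Goran:2, Gus:2, Leo:1, Wiremu:1, Zane:1. Sum = 10.
n = 7, so closeness = 6/10 = 3/5.

3/5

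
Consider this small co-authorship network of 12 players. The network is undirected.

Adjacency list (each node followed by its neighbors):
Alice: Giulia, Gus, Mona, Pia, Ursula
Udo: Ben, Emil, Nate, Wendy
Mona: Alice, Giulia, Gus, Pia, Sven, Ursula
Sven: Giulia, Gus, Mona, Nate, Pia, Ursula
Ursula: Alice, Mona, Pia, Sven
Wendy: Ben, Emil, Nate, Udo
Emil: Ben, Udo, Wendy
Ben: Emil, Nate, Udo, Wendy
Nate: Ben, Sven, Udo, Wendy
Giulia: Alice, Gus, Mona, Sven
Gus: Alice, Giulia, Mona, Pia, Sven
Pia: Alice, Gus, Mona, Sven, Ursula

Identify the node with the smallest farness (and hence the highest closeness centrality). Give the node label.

Farness (sum of distances to all others) for each node — Alice:27, Ben:25, Emil:33, Giulia:23, Gus:22, Mona:21, Nate:19, Pia:22, Sven:17, Udo:25, Ursula:23, Wendy:25.
The smallest farness is 17, for Sven, so Sven has the highest closeness.

Sven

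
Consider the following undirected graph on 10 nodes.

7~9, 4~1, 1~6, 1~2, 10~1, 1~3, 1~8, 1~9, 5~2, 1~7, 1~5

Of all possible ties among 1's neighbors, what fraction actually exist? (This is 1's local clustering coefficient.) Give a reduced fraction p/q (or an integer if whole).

1's neighbors: 2, 3, 4, 5, 6, 7, 8, 9, and 10 (k = 9).
Possible neighbor pairs: C(9,2) = 36. Edges among them: 2–5, 7–9 → e = 2.
Clustering(1) = 2/36 = 1/18.

1/18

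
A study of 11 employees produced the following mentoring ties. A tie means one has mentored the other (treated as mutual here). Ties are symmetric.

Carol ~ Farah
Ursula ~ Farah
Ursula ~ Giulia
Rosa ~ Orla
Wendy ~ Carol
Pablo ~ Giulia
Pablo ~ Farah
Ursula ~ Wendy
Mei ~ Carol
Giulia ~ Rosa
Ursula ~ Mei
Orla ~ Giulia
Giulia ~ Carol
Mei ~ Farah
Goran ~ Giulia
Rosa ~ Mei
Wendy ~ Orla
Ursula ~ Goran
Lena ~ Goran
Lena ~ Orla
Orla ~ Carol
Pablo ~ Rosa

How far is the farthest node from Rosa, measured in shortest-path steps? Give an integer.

Distances from Rosa: Carol:2, Farah:2, Giulia:1, Goran:2, Lena:2, Mei:1, Orla:1, Pablo:1, Ursula:2, Wendy:2.
The largest is 2 (to Farah, Wendy, Carol, Lena, Ursula, and Goran), so the eccentricity of Rosa is 2.

2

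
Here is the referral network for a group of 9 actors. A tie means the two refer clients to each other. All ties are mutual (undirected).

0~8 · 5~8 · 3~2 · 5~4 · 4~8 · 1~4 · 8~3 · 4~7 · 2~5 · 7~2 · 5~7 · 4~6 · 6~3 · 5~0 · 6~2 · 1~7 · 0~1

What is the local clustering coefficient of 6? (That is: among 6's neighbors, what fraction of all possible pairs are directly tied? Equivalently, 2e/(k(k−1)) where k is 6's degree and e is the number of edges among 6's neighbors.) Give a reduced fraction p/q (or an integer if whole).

6's neighbors: 2, 3, and 4 (k = 3).
Possible neighbor pairs: C(3,2) = 3. Edges among them: 2–3 → e = 1.
Clustering(6) = 1/3.

1/3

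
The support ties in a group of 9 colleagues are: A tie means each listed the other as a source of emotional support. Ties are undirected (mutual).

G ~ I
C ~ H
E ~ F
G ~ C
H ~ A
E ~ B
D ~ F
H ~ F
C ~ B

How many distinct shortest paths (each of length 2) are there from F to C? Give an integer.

1

The shortest distance is 2, and the only length-2 path is F–H–C. So there is exactly 1 shortest path.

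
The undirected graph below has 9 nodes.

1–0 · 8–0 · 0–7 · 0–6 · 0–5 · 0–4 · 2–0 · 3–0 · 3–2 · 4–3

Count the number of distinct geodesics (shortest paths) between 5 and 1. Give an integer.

1

The shortest distance is 2, and the only length-2 path is 5–0–1. So there is exactly 1 shortest path.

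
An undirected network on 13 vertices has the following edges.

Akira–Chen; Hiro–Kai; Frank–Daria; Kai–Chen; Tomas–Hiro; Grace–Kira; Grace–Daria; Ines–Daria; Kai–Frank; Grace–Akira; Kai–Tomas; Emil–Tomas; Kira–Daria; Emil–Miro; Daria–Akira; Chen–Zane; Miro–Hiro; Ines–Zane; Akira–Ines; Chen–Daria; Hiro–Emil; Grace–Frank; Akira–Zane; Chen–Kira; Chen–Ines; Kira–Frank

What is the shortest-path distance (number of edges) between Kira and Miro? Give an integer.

One shortest route is Kira – Chen – Kai – Hiro – Miro, which uses 4 edges, and at distance 3 from Kira we only reach {Hiro, Tomas}, which does not include Miro. So d(Kira,Miro) = 4.

4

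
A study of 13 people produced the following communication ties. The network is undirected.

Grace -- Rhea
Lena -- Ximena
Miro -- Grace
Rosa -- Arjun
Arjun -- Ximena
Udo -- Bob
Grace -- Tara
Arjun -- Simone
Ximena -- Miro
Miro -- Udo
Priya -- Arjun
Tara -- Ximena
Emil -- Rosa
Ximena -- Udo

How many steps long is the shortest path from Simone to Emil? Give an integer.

One shortest route is Simone – Arjun – Rosa – Emil, which uses 3 edges, and at distance 2 from Simone we only reach {Priya, Rosa, Ximena}, which does not include Emil. So d(Simone,Emil) = 3.

3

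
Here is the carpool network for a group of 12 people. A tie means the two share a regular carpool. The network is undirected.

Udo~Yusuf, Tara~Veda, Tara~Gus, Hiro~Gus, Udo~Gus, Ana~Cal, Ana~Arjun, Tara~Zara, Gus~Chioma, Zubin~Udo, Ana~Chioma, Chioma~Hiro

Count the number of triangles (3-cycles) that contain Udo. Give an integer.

Udo's neighbors are Gus, Yusuf, and Zubin, but none of them are tied to each other, so no triangle contains Udo.

0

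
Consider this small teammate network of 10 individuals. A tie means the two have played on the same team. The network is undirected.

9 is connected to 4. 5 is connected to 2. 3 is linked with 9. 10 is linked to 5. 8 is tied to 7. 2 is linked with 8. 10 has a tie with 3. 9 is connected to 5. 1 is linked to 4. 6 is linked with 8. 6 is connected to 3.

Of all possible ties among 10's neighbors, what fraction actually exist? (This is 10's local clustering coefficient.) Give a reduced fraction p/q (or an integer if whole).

10's neighbors: 3 and 5 (k = 2).
Possible neighbor pairs: C(2,2) = 1. Edges among them: none → e = 0.
Clustering(10) = 0/1.

0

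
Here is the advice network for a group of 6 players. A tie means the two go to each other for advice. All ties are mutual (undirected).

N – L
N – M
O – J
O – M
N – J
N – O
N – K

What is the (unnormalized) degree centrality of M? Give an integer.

2

M is directly tied to N and O. That is 2 neighbors, so the degree of M is 2.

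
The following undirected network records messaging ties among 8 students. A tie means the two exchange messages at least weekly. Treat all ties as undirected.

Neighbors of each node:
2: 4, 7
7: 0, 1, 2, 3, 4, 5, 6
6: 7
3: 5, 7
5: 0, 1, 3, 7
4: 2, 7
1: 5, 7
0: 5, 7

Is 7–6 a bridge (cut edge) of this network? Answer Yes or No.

Without the 7–6 edge there is no alternate route between 7 and 6, so the network disconnects. It is a bridge.

Yes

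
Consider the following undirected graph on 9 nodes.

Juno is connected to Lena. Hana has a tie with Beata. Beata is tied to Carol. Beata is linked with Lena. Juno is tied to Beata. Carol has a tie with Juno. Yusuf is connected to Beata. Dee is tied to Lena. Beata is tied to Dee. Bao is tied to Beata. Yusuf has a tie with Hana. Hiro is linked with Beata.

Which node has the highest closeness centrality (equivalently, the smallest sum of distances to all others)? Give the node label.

Beata

Farness (sum of distances to all others) for each node — Bao:15, Beata:8, Carol:14, Dee:14, Hana:14, Hiro:15, Juno:13, Lena:13, Yusuf:14.
The smallest farness is 8, for Beata, so Beata has the highest closeness.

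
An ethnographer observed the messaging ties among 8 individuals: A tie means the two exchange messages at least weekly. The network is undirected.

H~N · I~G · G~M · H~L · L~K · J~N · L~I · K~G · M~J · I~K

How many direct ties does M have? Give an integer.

M is directly tied to G and J. That is 2 neighbors, so the degree of M is 2.

2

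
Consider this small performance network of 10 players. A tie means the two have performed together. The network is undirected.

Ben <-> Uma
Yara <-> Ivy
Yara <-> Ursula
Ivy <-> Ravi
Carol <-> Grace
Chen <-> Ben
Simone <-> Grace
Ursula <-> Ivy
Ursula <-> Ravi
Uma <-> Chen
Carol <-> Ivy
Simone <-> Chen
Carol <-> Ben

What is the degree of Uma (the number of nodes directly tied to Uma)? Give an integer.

Uma is directly tied to Ben and Chen. That is 2 neighbors, so the degree of Uma is 2.

2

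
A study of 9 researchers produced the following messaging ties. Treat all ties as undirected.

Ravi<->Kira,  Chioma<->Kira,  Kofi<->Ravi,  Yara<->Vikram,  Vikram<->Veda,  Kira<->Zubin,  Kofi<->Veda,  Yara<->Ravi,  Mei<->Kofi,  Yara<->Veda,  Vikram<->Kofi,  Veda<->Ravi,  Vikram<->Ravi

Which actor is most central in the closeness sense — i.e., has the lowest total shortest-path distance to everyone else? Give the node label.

Ravi

Farness (sum of distances to all others) for each node — Chioma:21, Kira:14, Kofi:14, Mei:21, Ravi:11, Veda:14, Vikram:14, Yara:16, Zubin:21.
The smallest farness is 11, for Ravi, so Ravi has the highest closeness.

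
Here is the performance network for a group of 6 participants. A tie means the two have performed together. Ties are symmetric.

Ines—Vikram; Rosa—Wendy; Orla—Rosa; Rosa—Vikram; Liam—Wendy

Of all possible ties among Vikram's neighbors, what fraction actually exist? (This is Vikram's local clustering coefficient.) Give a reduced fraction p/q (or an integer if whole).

0

Vikram's neighbors: Ines and Rosa (k = 2).
Possible neighbor pairs: C(2,2) = 1. Edges among them: none → e = 0.
Clustering(Vikram) = 0/1.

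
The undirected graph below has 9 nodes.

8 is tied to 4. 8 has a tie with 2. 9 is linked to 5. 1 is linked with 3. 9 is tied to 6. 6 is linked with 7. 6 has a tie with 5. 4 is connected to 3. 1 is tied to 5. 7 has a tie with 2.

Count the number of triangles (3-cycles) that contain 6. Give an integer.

1

6's neighbors: 5, 7, and 9.
Neighbor pairs that are themselves tied: 6–5–9. Each forms one triangle with 6, for 1 in total.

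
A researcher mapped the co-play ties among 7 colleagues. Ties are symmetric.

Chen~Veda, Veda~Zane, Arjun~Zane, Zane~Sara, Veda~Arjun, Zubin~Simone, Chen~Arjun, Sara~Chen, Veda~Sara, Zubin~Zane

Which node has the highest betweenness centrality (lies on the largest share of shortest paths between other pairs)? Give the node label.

Unnormalized betweenness of each node: Arjun:1, Chen:1/3, Sara:1, Simone:0, Veda:4/3, Zane:25/3, Zubin:5.
Zane has the largest value, 25/3, making it the main broker — the node through which the most shortest paths run.

Zane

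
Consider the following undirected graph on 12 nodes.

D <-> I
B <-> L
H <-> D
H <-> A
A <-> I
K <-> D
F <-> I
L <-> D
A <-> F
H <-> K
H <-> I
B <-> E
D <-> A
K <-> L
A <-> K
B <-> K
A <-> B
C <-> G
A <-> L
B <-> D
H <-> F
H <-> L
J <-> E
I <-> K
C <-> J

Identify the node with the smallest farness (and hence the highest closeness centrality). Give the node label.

B

Farness (sum of distances to all others) for each node — A:21, B:20, C:38, D:22, E:24, F:29, G:48, H:26, I:27, J:30, K:22, L:23.
The smallest farness is 20, for B, so B has the highest closeness.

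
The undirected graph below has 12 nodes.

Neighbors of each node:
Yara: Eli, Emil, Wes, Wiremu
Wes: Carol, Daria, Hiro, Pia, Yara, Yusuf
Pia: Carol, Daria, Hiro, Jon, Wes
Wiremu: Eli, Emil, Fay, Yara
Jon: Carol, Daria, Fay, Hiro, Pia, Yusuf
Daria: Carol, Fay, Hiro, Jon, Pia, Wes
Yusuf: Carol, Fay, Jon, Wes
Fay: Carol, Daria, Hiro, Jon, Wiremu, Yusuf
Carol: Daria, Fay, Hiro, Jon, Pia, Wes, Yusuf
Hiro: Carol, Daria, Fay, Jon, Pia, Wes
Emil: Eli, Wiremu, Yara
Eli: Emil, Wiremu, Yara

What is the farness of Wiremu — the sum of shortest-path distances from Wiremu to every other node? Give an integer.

19

Distances from Wiremu: Carol:2, Daria:2, Eli:1, Emil:1, Fay:1, Hiro:2, Jon:2, Pia:3, Wes:2, Yara:1, Yusuf:2.
Sum = 2 + 2 + 1 + 1 + 1 + 2 + 2 + 3 + 2 + 1 + 2 = 19.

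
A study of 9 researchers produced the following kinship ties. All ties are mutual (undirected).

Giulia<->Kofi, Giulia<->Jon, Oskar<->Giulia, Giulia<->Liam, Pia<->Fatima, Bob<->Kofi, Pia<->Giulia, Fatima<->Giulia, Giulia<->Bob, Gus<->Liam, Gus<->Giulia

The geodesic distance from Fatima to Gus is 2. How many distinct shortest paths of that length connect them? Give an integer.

The shortest distance is 2, and the only length-2 path is Fatima–Giulia–Gus. So there is exactly 1 shortest path.

1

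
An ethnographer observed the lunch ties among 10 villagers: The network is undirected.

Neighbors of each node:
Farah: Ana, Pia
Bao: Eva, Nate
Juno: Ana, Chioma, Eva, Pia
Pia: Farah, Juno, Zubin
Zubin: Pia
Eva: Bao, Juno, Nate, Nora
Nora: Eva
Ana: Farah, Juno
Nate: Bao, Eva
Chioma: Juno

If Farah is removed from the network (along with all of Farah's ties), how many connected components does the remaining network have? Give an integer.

Farah's neighbors (Ana and Pia) remain reachable from one another through other ties, so the rest of the network stays in one piece.

1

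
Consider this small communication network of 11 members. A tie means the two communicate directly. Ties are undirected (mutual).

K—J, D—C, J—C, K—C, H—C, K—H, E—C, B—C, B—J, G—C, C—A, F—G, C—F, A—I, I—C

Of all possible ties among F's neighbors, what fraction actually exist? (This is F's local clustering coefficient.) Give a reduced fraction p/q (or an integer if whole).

F's neighbors: C and G (k = 2).
Possible neighbor pairs: C(2,2) = 1. Edges among them: C–G → e = 1.
Clustering(F) = 1/1.

1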